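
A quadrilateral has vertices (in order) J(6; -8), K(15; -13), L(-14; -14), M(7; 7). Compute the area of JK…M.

J→K: (6)(-13) − (15)(-8) = 42
K→L: (15)(-14) − (-14)(-13) = -392
L→M: (-14)(7) − (7)(-14) = 0
M→J: (7)(-8) − (6)(7) = -98
Σ = -448
Area = |Σ|/2 = 224.

224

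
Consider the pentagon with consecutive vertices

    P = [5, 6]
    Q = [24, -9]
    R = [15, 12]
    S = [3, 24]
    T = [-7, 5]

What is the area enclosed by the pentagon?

337

Cross-terms: -189, 423, 324, 183, -67  ⇒  Σ = 674
Area = |Σ|/2 = 337.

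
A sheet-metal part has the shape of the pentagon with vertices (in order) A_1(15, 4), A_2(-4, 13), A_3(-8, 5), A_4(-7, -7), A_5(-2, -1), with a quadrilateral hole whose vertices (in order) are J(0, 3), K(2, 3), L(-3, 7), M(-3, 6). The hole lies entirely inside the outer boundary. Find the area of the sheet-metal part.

187.5

Outer boundary:
Apply Gauss's area formula: 2A = Σ (x_i·y_{i+1} − x_{i+1}·y_i), indices taken mod 5.
A_1→A_2: (15)(13) − (-4)(4) = 211
A_2→A_3: (-4)(5) − (-8)(13) = 84
A_3→A_4: (-8)(-7) − (-7)(5) = 91
A_4→A_5: (-7)(-1) − (-2)(-7) = -7
A_5→A_1: (-2)(4) − (15)(-1) = 7
Σ = 386
Area = |Σ|/2 = 193.
Hole:
J→K: (0)(3) − (2)(3) = -6
K→L: (2)(7) − (-3)(3) = 23
L→M: (-3)(6) − (-3)(7) = 3
M→J: (-3)(3) − (0)(6) = -9
Σ = 11
Area = |Σ|/2 = 5.5.
Net area = 193 − 5.5 = 187.5.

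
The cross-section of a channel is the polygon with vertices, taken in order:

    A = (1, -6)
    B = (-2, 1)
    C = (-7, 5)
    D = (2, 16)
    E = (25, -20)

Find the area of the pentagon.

Apply the surveyor's formula: 2A = Σ (x_i·y_{i+1} − x_{i+1}·y_i), indices taken mod 5.
A→B: (1)(1) − (-2)(-6) = -11
B→C: (-2)(5) − (-7)(1) = -3
C→D: (-7)(16) − (2)(5) = -122
D→E: (2)(-20) − (25)(16) = -440
E→A: (25)(-6) − (1)(-20) = -130
Σ = -706
Area = |Σ|/2 = 353.

353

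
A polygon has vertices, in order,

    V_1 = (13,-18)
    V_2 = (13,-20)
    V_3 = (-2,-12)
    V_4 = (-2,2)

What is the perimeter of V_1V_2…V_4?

|V_1V_2| = √((0)² + (-2)²) = √4 = 2
|V_2V_3| = √((-15)² + (8)²) = √289 = 17
|V_3V_4| = √((0)² + (14)²) = √196 = 14
|V_4V_1| = √((15)² + (-20)²) = √625 = 25
Perimeter = 2 + 17 + 14 + 25 = 58.

58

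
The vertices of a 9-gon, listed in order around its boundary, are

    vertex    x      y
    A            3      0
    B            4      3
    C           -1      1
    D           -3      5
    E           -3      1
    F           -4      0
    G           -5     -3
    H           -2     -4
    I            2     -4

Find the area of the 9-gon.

42

Apply the shoelace formula: 2A = Σ (x_i·y_{i+1} − x_{i+1}·y_i), indices taken mod 9.
Σ = (9) + (7) + (-2) + (12) + (4) + (12) + (14) + (16) + (12) = 84
Area = |Σ|/2 = 42.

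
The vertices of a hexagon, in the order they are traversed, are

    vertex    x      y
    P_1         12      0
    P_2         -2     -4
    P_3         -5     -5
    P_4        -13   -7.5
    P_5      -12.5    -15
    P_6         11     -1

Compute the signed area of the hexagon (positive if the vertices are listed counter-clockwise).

Σ = (-48) + (-10) + (-27.5) + (101.25) + (177.5) + (12) = 205.25
Signed area = Σ/2 = 102.625 (positive ⇒ counter-clockwise traversal).

102.625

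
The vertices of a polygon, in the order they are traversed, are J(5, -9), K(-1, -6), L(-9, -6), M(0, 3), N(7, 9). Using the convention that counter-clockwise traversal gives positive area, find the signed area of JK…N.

J→K: (5)(-6) − (-1)(-9) = -39
K→L: (-1)(-6) − (-9)(-6) = -48
L→M: (-9)(3) − (0)(-6) = -27
M→N: (0)(9) − (7)(3) = -21
N→J: (7)(-9) − (5)(9) = -108
Σ = -243
Signed area = Σ/2 = -121.5 (negative ⇒ clockwise traversal).

-121.5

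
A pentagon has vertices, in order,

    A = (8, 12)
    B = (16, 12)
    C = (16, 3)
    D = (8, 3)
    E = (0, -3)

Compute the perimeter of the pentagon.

52

|AB| = √((8)² + (0)²) = √64 = 8
|BC| = √((0)² + (-9)²) = √81 = 9
|CD| = √((-8)² + (0)²) = √64 = 8
|DE| = √((-8)² + (-6)²) = √100 = 10
|EA| = √((8)² + (15)²) = √289 = 17
Perimeter = 8 + 9 + 8 + 10 + 17 = 52.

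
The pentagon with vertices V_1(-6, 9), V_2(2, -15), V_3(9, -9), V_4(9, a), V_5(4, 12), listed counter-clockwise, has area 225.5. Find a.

-7

Write out the shoelace sum; only the two edges meeting at V_4 involve a:
2·Area = [(9·a − 9·(-9)) + (9·12 − 4·a)] + 297
       = 5·a + 486 = 451
⇒ a = -7.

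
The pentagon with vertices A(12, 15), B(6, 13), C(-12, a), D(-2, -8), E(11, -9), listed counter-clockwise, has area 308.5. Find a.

The doubled signed area Σ (x_i y_{i+1} − x_{i+1} y_i) is linear in a.
With a=0 it equals 697; the coefficient of a is 8 (from the two edges through C).
So 8·a + 697 = 2·308.5 = 617 ⇒ a = -10.

-10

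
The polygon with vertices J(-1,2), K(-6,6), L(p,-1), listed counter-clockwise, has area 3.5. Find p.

Write out the shoelace sum; only the two edges meeting at L involve p:
2·Area = [((-6)·(-1) − p·6) + (p·2 − (-1)·(-1))] + 6
       = -4·p + 11 = 7
⇒ p = 1.

1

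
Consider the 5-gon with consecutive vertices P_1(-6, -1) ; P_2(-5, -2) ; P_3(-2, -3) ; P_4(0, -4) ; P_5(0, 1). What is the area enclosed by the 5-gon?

16

P_1→P_2: (-6)(-2) − (-5)(-1) = 7
P_2→P_3: (-5)(-3) − (-2)(-2) = 11
P_3→P_4: (-2)(-4) − (0)(-3) = 8
P_4→P_5: (0)(1) − (0)(-4) = 0
P_5→P_1: (0)(-1) − (-6)(1) = 6
Σ = 32
Area = |Σ|/2 = 16.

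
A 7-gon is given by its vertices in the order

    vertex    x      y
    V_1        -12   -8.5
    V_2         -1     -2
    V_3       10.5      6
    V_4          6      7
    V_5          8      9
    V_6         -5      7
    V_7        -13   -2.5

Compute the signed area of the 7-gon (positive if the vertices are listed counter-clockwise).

175.5

V_1→V_2: (-12)(-2) − (-1)(-8.5) = 15.5
V_2→V_3: (-1)(6) − (10.5)(-2) = 15
V_3→V_4: (10.5)(7) − (6)(6) = 37.5
V_4→V_5: (6)(9) − (8)(7) = -2
V_5→V_6: (8)(7) − (-5)(9) = 101
V_6→V_7: (-5)(-2.5) − (-13)(7) = 103.5
V_7→V_1: (-13)(-8.5) − (-12)(-2.5) = 80.5
Σ = 351
Signed area = Σ/2 = 175.5 (positive ⇒ counter-clockwise traversal).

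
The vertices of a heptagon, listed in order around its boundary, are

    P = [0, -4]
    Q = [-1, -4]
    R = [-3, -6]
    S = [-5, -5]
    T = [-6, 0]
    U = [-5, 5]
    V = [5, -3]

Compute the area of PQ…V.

Apply Gauss's area formula: 2A = Σ (x_i·y_{i+1} − x_{i+1}·y_i), indices taken mod 7.
Cross-terms: -4, -6, -15, -30, -30, -10, -20  ⇒  Σ = -115
Area = |Σ|/2 = 57.5.

57.5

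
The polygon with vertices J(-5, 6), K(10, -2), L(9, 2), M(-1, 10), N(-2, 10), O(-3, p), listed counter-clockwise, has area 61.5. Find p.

7

Write out the shoelace sum; only the two edges meeting at O involve p:
2·Area = [((-2)·p − (-3)·10) + ((-3)·6 − (-5)·p)] + 90
       = 3·p + 102 = 123
⇒ p = 7.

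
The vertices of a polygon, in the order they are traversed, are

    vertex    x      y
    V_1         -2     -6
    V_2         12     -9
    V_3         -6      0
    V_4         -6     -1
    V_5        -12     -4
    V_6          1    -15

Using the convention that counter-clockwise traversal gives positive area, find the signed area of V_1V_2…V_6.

101

V_1→V_2: (-2)(-9) − (12)(-6) = 90
V_2→V_3: (12)(0) − (-6)(-9) = -54
V_3→V_4: (-6)(-1) − (-6)(0) = 6
V_4→V_5: (-6)(-4) − (-12)(-1) = 12
V_5→V_6: (-12)(-15) − (1)(-4) = 184
V_6→V_1: (1)(-6) − (-2)(-15) = -36
Σ = 202
Signed area = Σ/2 = 101 (positive ⇒ counter-clockwise traversal).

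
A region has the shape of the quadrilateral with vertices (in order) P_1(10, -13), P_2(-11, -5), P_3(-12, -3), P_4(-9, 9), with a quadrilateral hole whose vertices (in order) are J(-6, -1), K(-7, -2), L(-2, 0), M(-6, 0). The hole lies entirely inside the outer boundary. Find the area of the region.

Outer boundary:
Σ = (-193) + (-27) + (-135) + (27) = -328
Area = |Σ|/2 = 164.
Hole:
J→K: (-6)(-2) − (-7)(-1) = 5
K→L: (-7)(0) − (-2)(-2) = -4
L→M: (-2)(0) − (-6)(0) = 0
M→J: (-6)(-1) − (-6)(0) = 6
Σ = 7
Area = |Σ|/2 = 3.5.
Net area = 164 − 3.5 = 160.5.

160.5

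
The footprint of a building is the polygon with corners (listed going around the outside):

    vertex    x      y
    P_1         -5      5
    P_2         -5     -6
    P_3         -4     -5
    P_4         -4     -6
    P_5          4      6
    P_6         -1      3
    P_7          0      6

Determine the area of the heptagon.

51

Apply the shoelace (surveyor's) formula: 2A = Σ (x_i·y_{i+1} − x_{i+1}·y_i), indices taken mod 7.
Σ = (55) + (1) + (4) + (0) + (18) + (-6) + (30) = 102
Area = |Σ|/2 = 51.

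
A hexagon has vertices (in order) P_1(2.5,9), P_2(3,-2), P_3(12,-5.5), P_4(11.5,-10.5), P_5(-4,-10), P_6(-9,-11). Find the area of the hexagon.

171.875

Apply the shoelace formula: 2A = Σ (x_i·y_{i+1} − x_{i+1}·y_i), indices taken mod 6.
Σ = (-32) + (7.5) + (-62.75) + (-157) + (-46) + (-53.5) = -343.75
Area = |Σ|/2 = 171.875.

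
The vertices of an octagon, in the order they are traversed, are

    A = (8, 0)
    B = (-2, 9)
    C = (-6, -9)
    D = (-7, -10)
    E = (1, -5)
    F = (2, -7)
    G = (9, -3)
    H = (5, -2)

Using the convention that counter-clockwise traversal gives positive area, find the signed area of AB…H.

129.5

Apply the shoelace (surveyor's) formula: 2A = Σ (x_i·y_{i+1} − x_{i+1}·y_i), indices taken mod 8.
Cross-terms: 72, 72, -3, 45, 3, 57, -3, 16  ⇒  Σ = 259
Signed area = Σ/2 = 129.5 (positive ⇒ counter-clockwise traversal).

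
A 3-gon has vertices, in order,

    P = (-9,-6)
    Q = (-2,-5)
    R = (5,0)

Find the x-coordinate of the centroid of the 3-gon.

-2

Apply the shoelace formula. First the cross-terms c_i = x_i·y_{i+1} − x_{i+1}·y_i:
  33, 25, -30  ⇒  2A = 28, A = 14.
Then Σ (x_i + x_{i+1})·c_i = -168, so x̄ = -168 / (6·14) = -2.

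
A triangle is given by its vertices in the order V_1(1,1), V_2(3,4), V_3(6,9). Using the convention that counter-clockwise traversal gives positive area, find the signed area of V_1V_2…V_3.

0.5

Apply the shoelace (surveyor's) formula: 2A = Σ (x_i·y_{i+1} − x_{i+1}·y_i), indices taken mod 3.
Cross-terms: 1, 3, -3  ⇒  Σ = 1
Signed area = Σ/2 = 0.5 (positive ⇒ counter-clockwise traversal).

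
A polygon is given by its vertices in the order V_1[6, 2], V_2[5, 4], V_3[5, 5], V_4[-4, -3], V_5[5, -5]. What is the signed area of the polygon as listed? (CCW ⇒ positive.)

49.5

Cross-terms: 14, 5, 5, 35, 40  ⇒  Σ = 99
Signed area = Σ/2 = 49.5 (positive ⇒ counter-clockwise traversal).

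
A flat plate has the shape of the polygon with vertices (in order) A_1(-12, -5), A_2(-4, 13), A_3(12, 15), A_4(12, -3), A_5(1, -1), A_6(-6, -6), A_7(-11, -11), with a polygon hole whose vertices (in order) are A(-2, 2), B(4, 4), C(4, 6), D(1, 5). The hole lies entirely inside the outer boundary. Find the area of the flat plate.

Outer boundary:
Apply the shoelace (surveyor's) formula: 2A = Σ (x_i·y_{i+1} − x_{i+1}·y_i), indices taken mod 7.
Σ = (-176) + (-216) + (-216) + (-9) + (-12) + (0) + (-77) = -706
Area = |Σ|/2 = 353.
Hole:
Apply the surveyor's formula: 2A = Σ (x_i·y_{i+1} − x_{i+1}·y_i), indices taken mod 4.
Σ = (-16) + (8) + (14) + (12) = 18
Area = |Σ|/2 = 9.
Net area = 353 − 9 = 344.

344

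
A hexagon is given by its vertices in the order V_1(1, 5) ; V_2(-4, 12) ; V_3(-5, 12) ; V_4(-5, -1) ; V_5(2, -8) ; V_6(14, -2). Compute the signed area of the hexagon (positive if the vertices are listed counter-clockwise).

165.5

V_1→V_2: (1)(12) − (-4)(5) = 32
V_2→V_3: (-4)(12) − (-5)(12) = 12
V_3→V_4: (-5)(-1) − (-5)(12) = 65
V_4→V_5: (-5)(-8) − (2)(-1) = 42
V_5→V_6: (2)(-2) − (14)(-8) = 108
V_6→V_1: (14)(5) − (1)(-2) = 72
Σ = 331
Signed area = Σ/2 = 165.5 (positive ⇒ counter-clockwise traversal).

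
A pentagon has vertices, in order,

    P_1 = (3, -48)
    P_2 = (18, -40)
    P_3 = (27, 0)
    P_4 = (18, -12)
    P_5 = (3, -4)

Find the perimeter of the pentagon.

134

|P_1P_2| = √((15)² + (8)²) = √289 = 17
|P_2P_3| = √((9)² + (40)²) = √1681 = 41
|P_3P_4| = √((-9)² + (-12)²) = √225 = 15
|P_4P_5| = √((-15)² + (8)²) = √289 = 17
|P_5P_1| = √((0)² + (-44)²) = √1936 = 44
Perimeter = 17 + 41 + 15 + 17 + 44 = 134.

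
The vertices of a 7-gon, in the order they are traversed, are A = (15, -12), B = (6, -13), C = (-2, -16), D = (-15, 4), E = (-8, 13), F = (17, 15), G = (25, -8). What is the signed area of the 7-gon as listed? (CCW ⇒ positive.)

-844

Apply the surveyor's formula: 2A = Σ (x_i·y_{i+1} − x_{i+1}·y_i), indices taken mod 7.
Cross-terms: -123, -122, -248, -163, -341, -511, -180  ⇒  Σ = -1688
Signed area = Σ/2 = -844 (negative ⇒ clockwise traversal).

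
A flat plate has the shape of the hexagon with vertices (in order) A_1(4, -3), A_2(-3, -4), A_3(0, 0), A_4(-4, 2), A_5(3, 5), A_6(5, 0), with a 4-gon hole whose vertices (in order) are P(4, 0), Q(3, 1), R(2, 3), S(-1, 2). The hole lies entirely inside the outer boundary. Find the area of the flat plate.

40.5

Outer boundary:
Σ = (-25) + (0) + (0) + (-26) + (-25) + (-15) = -91
Area = |Σ|/2 = 45.5.
Hole:
Apply the surveyor's formula: 2A = Σ (x_i·y_{i+1} − x_{i+1}·y_i), indices taken mod 4.
Σ = (4) + (7) + (7) + (-8) = 10
Area = |Σ|/2 = 5.
Net area = 45.5 − 5 = 40.5.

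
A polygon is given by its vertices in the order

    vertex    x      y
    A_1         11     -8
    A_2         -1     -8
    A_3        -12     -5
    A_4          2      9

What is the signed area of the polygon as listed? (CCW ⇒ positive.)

-200

Apply the surveyor's formula: 2A = Σ (x_i·y_{i+1} − x_{i+1}·y_i), indices taken mod 4.
Cross-terms: -96, -91, -98, -115  ⇒  Σ = -400
Signed area = Σ/2 = -200 (negative ⇒ clockwise traversal).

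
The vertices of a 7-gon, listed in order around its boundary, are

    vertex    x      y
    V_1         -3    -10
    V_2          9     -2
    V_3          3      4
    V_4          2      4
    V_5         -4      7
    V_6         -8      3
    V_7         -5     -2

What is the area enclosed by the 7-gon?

Apply the shoelace formula: 2A = Σ (x_i·y_{i+1} − x_{i+1}·y_i), indices taken mod 7.
V_1→V_2: (-3)(-2) − (9)(-10) = 96
V_2→V_3: (9)(4) − (3)(-2) = 42
V_3→V_4: (3)(4) − (2)(4) = 4
V_4→V_5: (2)(7) − (-4)(4) = 30
V_5→V_6: (-4)(3) − (-8)(7) = 44
V_6→V_7: (-8)(-2) − (-5)(3) = 31
V_7→V_1: (-5)(-10) − (-3)(-2) = 44
Σ = 291
Area = |Σ|/2 = 145.5.

145.5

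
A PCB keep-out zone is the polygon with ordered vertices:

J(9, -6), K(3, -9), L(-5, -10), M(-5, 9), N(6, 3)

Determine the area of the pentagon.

182.5

Σ = (-63) + (-75) + (-95) + (-69) + (-63) = -365
Area = |Σ|/2 = 182.5.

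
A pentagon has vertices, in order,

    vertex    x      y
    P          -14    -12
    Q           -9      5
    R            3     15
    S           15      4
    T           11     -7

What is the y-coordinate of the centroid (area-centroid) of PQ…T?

41/115

Apply the shoelace (surveyor's) formula. First the cross-terms c_i = x_i·y_{i+1} − x_{i+1}·y_i:
  -178, -150, -213, -149, -230  ⇒  2A = -920, A = -460.
Then Σ (y_i + y_{i+1})·c_i = -984, so ȳ = -984 / (6·(-460)) = 41/115.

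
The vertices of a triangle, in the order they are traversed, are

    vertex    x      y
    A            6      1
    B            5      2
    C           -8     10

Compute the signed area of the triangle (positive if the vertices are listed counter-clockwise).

Σ = (7) + (66) + (-68) = 5
Signed area = Σ/2 = 2.5 (positive ⇒ counter-clockwise traversal).

2.5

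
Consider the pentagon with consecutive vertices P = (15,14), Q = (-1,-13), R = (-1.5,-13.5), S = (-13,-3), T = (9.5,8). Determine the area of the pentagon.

210.25

Cross-terms: -181, -6, -171, -75.5, 13  ⇒  Σ = -420.5
Area = |Σ|/2 = 210.25.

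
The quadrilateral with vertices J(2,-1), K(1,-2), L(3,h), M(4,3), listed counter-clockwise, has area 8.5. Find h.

The doubled signed area Σ (x_i y_{i+1} − x_{i+1} y_i) is linear in h.
With h=0 it equals 2; the coefficient of h is -3 (from the two edges through L).
So -3·h + 2 = 2·8.5 = 17 ⇒ h = -5.

-5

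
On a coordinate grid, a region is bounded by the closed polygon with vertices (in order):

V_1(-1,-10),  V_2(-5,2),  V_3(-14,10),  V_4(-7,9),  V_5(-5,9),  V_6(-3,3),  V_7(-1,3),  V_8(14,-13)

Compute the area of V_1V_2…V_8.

Σ = (-52) + (-22) + (-56) + (-18) + (12) + (-6) + (-29) + (-153) = -324
Area = |Σ|/2 = 162.

162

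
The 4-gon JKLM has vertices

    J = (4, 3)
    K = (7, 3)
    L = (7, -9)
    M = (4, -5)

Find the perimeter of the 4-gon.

28

|JK| = √((3)² + (0)²) = √9 = 3
|KL| = √((0)² + (-12)²) = √144 = 12
|LM| = √((-3)² + (4)²) = √25 = 5
|MJ| = √((0)² + (8)²) = √64 = 8
Perimeter = 3 + 12 + 5 + 8 = 28.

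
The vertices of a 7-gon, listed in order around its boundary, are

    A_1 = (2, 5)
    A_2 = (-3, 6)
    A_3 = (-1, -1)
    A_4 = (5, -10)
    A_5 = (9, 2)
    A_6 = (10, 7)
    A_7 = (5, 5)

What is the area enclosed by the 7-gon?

Apply the shoelace formula: 2A = Σ (x_i·y_{i+1} − x_{i+1}·y_i), indices taken mod 7.
Σ = (27) + (9) + (15) + (100) + (43) + (15) + (15) = 224
Area = |Σ|/2 = 112.

112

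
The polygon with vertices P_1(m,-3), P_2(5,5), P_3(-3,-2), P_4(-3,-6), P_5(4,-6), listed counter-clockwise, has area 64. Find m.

The doubled signed area Σ (x_i y_{i+1} − x_{i+1} y_i) is linear in m.
With m=0 it equals 62; the coefficient of m is 11 (from the two edges through P_1).
So 11·m + 62 = 2·64 = 128 ⇒ m = 6.

6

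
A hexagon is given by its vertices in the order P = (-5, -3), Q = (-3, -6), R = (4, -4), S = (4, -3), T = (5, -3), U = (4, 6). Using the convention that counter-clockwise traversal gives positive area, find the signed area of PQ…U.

62

Apply the surveyor's formula: 2A = Σ (x_i·y_{i+1} − x_{i+1}·y_i), indices taken mod 6.
Σ = (21) + (36) + (4) + (3) + (42) + (18) = 124
Signed area = Σ/2 = 62 (positive ⇒ counter-clockwise traversal).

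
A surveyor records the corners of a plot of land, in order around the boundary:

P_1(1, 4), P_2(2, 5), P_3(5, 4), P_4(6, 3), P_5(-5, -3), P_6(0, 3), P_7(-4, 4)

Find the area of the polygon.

Apply the shoelace formula: 2A = Σ (x_i·y_{i+1} − x_{i+1}·y_i), indices taken mod 7.
Cross-terms: -3, -17, -9, -3, -15, 12, -20  ⇒  Σ = -55
Area = |Σ|/2 = 27.5.

27.5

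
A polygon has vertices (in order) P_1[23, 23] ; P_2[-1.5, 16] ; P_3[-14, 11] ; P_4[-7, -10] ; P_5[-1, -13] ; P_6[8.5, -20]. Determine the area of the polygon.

847

Apply Gauss's area formula: 2A = Σ (x_i·y_{i+1} − x_{i+1}·y_i), indices taken mod 6.
P_1→P_2: (23)(16) − (-1.5)(23) = 402.5
P_2→P_3: (-1.5)(11) − (-14)(16) = 207.5
P_3→P_4: (-14)(-10) − (-7)(11) = 217
P_4→P_5: (-7)(-13) − (-1)(-10) = 81
P_5→P_6: (-1)(-20) − (8.5)(-13) = 130.5
P_6→P_1: (8.5)(23) − (23)(-20) = 655.5
Σ = 1694
Area = |Σ|/2 = 847.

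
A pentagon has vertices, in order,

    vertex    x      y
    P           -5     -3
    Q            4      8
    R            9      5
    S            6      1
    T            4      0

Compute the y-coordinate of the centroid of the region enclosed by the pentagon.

Apply Gauss's area formula. First the cross-terms c_i = x_i·y_{i+1} − x_{i+1}·y_i:
  -28, -52, -21, -4, -12  ⇒  2A = -117, A = -58.5.
Then Σ (y_i + y_{i+1})·c_i = -910, so ȳ = -910 / (6·(-58.5)) = 70/27.

70/27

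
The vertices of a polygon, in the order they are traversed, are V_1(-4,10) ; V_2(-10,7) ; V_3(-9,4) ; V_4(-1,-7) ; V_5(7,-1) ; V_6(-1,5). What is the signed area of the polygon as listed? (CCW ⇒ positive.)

Σ = (72) + (23) + (67) + (50) + (34) + (10) = 256
Signed area = Σ/2 = 128 (positive ⇒ counter-clockwise traversal).

128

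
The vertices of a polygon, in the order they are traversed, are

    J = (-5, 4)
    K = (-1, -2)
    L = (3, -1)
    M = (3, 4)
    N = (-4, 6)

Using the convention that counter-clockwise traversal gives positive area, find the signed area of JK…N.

42

Apply the shoelace (surveyor's) formula: 2A = Σ (x_i·y_{i+1} − x_{i+1}·y_i), indices taken mod 5.
Cross-terms: 14, 7, 15, 34, 14  ⇒  Σ = 84
Signed area = Σ/2 = 42 (positive ⇒ counter-clockwise traversal).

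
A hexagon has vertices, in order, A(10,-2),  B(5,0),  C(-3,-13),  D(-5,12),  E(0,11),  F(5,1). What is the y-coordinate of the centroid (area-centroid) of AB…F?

89/78

Apply the shoelace (surveyor's) formula. First the cross-terms c_i = x_i·y_{i+1} − x_{i+1}·y_i:
  10, -65, -101, -55, -55, -20  ⇒  2A = -286, A = -143.
Then Σ (y_i + y_{i+1})·c_i = -979, so ȳ = -979 / (6·(-143)) = 89/78.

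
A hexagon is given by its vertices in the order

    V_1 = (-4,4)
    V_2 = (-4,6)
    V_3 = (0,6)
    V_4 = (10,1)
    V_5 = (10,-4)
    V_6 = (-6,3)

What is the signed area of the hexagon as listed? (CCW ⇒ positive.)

Apply the shoelace formula: 2A = Σ (x_i·y_{i+1} − x_{i+1}·y_i), indices taken mod 6.
V_1→V_2: (-4)(6) − (-4)(4) = -8
V_2→V_3: (-4)(6) − (0)(6) = -24
V_3→V_4: (0)(1) − (10)(6) = -60
V_4→V_5: (10)(-4) − (10)(1) = -50
V_5→V_6: (10)(3) − (-6)(-4) = 6
V_6→V_1: (-6)(4) − (-4)(3) = -12
Σ = -148
Signed area = Σ/2 = -74 (negative ⇒ clockwise traversal).

-74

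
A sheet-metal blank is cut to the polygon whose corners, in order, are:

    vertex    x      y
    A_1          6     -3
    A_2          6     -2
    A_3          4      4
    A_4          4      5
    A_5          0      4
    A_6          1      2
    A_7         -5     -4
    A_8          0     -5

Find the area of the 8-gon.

Apply the surveyor's formula: 2A = Σ (x_i·y_{i+1} − x_{i+1}·y_i), indices taken mod 8.
Cross-terms: 6, 32, 4, 16, -4, 6, 25, 30  ⇒  Σ = 115
Area = |Σ|/2 = 57.5.

57.5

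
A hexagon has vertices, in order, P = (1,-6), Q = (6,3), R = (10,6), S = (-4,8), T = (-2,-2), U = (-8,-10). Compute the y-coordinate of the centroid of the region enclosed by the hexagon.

187/235

Apply the shoelace formula. First the cross-terms c_i = x_i·y_{i+1} − x_{i+1}·y_i:
  39, 6, 104, 24, 4, 58  ⇒  2A = 235, A = 117.5.
Then Σ (y_i + y_{i+1})·c_i = 561, so ȳ = 561 / (6·117.5) = 187/235.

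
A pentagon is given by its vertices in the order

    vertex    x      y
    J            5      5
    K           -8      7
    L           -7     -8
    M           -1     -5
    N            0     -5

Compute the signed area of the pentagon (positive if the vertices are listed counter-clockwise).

J→K: (5)(7) − (-8)(5) = 75
K→L: (-8)(-8) − (-7)(7) = 113
L→M: (-7)(-5) − (-1)(-8) = 27
M→N: (-1)(-5) − (0)(-5) = 5
N→J: (0)(5) − (5)(-5) = 25
Σ = 245
Signed area = Σ/2 = 122.5 (positive ⇒ counter-clockwise traversal).

122.5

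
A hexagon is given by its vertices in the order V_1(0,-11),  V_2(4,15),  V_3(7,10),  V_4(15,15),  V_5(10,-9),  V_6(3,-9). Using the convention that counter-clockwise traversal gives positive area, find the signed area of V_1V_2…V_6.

Apply the shoelace (surveyor's) formula: 2A = Σ (x_i·y_{i+1} − x_{i+1}·y_i), indices taken mod 6.
Σ = (44) + (-65) + (-45) + (-285) + (-63) + (-33) = -447
Signed area = Σ/2 = -223.5 (negative ⇒ clockwise traversal).

-223.5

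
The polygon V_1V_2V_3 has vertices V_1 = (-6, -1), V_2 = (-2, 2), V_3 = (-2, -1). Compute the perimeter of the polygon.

|V_1V_2| = √((4)² + (3)²) = √25 = 5
|V_2V_3| = √((0)² + (-3)²) = √9 = 3
|V_3V_1| = √((-4)² + (0)²) = √16 = 4
Perimeter = 5 + 3 + 4 = 12.

12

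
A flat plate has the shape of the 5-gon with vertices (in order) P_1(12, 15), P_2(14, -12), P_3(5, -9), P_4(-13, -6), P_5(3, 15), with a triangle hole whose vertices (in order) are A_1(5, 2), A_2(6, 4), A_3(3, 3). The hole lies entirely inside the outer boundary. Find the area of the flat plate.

437

Outer boundary:
Apply the shoelace (surveyor's) formula: 2A = Σ (x_i·y_{i+1} − x_{i+1}·y_i), indices taken mod 5.
P_1→P_2: (12)(-12) − (14)(15) = -354
P_2→P_3: (14)(-9) − (5)(-12) = -66
P_3→P_4: (5)(-6) − (-13)(-9) = -147
P_4→P_5: (-13)(15) − (3)(-6) = -177
P_5→P_1: (3)(15) − (12)(15) = -135
Σ = -879
Area = |Σ|/2 = 439.5.
Hole:
Apply Gauss's area formula: 2A = Σ (x_i·y_{i+1} − x_{i+1}·y_i), indices taken mod 3.
Cross-terms: 8, 6, -9  ⇒  Σ = 5
Area = |Σ|/2 = 2.5.
Net area = 439.5 − 2.5 = 437.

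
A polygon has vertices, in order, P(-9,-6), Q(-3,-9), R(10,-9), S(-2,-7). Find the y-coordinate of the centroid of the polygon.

Apply the shoelace formula. First the cross-terms c_i = x_i·y_{i+1} − x_{i+1}·y_i:
  63, 117, -88, -51  ⇒  2A = 41, A = 20.5.
Then Σ (y_i + y_{i+1})·c_i = -980, so ȳ = -980 / (6·20.5) = -980/123.

-980/123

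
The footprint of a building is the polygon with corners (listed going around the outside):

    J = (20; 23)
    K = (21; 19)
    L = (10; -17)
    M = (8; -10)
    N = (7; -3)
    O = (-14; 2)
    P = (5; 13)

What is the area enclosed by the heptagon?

Apply Gauss's area formula: 2A = Σ (x_i·y_{i+1} − x_{i+1}·y_i), indices taken mod 7.
Cross-terms: -103, -547, 36, 46, -28, -192, -145  ⇒  Σ = -933
Area = |Σ|/2 = 466.5.

466.5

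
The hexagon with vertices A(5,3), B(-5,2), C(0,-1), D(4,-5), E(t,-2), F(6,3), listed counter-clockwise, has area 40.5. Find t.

5

The doubled signed area Σ (x_i y_{i+1} − x_{i+1} y_i) is linear in t.
With t=0 it equals 41; the coefficient of t is 8 (from the two edges through E).
So 8·t + 41 = 2·40.5 = 81 ⇒ t = 5.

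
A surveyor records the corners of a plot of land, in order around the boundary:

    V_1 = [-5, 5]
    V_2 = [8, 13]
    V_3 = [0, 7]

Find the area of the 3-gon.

7

Cross-terms: -105, 56, 35  ⇒  Σ = -14
Area = |Σ|/2 = 7.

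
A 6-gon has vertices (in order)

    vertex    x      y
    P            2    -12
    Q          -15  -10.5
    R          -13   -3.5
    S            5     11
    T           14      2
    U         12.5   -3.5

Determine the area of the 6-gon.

Cross-terms: -201, -84, -125.5, -144, -74, -143  ⇒  Σ = -771.5
Area = |Σ|/2 = 385.75.

385.75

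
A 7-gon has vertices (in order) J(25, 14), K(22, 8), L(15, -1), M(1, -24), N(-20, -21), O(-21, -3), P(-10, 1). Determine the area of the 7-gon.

J→K: (25)(8) − (22)(14) = -108
K→L: (22)(-1) − (15)(8) = -142
L→M: (15)(-24) − (1)(-1) = -359
M→N: (1)(-21) − (-20)(-24) = -501
N→O: (-20)(-3) − (-21)(-21) = -381
O→P: (-21)(1) − (-10)(-3) = -51
P→J: (-10)(14) − (25)(1) = -165
Σ = -1707
Area = |Σ|/2 = 853.5.

853.5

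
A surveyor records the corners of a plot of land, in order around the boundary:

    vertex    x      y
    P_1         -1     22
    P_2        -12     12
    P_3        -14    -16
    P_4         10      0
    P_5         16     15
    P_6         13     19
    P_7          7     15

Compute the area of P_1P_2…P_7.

631

Σ = (252) + (360) + (160) + (150) + (109) + (62) + (169) = 1262
Area = |Σ|/2 = 631.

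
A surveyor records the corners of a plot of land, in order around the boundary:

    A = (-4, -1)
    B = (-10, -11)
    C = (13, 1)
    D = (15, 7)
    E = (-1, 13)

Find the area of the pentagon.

Cross-terms: 34, 133, 76, 202, 53  ⇒  Σ = 498
Area = |Σ|/2 = 249.

249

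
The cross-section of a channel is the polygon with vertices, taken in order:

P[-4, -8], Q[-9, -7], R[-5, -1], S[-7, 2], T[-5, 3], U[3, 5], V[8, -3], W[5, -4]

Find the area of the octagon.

127

Apply the surveyor's formula: 2A = Σ (x_i·y_{i+1} − x_{i+1}·y_i), indices taken mod 8.
Σ = (-44) + (-26) + (-17) + (-11) + (-34) + (-49) + (-17) + (-56) = -254
Area = |Σ|/2 = 127.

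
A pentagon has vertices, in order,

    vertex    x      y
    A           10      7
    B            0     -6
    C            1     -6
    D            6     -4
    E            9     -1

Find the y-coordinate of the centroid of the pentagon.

Apply the surveyor's formula. First the cross-terms c_i = x_i·y_{i+1} − x_{i+1}·y_i:
  -60, 6, 32, 30, 73  ⇒  2A = 81, A = 40.5.
Then Σ (y_i + y_{i+1})·c_i = -164, so ȳ = -164 / (6·40.5) = -164/243.

-164/243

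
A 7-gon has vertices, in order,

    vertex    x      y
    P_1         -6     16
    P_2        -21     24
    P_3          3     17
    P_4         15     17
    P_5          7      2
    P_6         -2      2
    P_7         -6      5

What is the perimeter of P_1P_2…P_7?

96

|P_1P_2| = √((-15)² + (8)²) = √289 = 17
|P_2P_3| = √((24)² + (-7)²) = √625 = 25
|P_3P_4| = √((12)² + (0)²) = √144 = 12
|P_4P_5| = √((-8)² + (-15)²) = √289 = 17
|P_5P_6| = √((-9)² + (0)²) = √81 = 9
|P_6P_7| = √((-4)² + (3)²) = √25 = 5
|P_7P_1| = √((0)² + (11)²) = √121 = 11
Perimeter = 17 + 25 + 12 + 17 + 9 + 5 + 11 = 96.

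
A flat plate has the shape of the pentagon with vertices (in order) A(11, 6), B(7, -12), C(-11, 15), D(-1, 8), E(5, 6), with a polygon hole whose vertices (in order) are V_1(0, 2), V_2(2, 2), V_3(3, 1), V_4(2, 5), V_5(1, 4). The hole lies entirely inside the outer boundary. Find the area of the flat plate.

Outer boundary:
Apply Gauss's area formula: 2A = Σ (x_i·y_{i+1} − x_{i+1}·y_i), indices taken mod 5.
Cross-terms: -174, -27, -73, -46, -36  ⇒  Σ = -356
Area = |Σ|/2 = 178.
Hole:
Σ = (-4) + (-4) + (13) + (3) + (2) = 10
Area = |Σ|/2 = 5.
Net area = 178 − 5 = 173.

173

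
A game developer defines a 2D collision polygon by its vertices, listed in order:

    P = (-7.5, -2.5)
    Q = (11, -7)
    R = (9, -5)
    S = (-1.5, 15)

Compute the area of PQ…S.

Cross-terms: 80, 8, 127.5, 116.25  ⇒  Σ = 331.75
Area = |Σ|/2 = 165.875.

165.875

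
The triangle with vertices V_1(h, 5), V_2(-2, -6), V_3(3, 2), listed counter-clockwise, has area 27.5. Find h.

The doubled signed area Σ (x_i y_{i+1} − x_{i+1} y_i) is linear in h.
With h=0 it equals 39; the coefficient of h is -8 (from the two edges through V_1).
So -8·h + 39 = 2·27.5 = 55 ⇒ h = -2.

-2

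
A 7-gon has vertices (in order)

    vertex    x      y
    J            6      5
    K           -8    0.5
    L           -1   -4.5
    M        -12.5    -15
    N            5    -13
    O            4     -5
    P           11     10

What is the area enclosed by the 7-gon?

196.375

Σ = (43) + (36.5) + (-41.25) + (237.5) + (27) + (95) + (-5) = 392.75
Area = |Σ|/2 = 196.375.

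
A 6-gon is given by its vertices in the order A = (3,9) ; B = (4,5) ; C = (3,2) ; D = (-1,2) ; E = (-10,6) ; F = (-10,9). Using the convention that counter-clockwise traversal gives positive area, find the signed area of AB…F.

-76.5

Σ = (-21) + (-7) + (8) + (14) + (-30) + (-117) = -153
Signed area = Σ/2 = -76.5 (negative ⇒ clockwise traversal).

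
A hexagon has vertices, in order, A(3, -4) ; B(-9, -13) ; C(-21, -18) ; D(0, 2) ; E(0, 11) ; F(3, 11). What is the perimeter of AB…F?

84

|AB| = √((-12)² + (-9)²) = √225 = 15
|BC| = √((-12)² + (-5)²) = √169 = 13
|CD| = √((21)² + (20)²) = √841 = 29
|DE| = √((0)² + (9)²) = √81 = 9
|EF| = √((3)² + (0)²) = √9 = 3
|FA| = √((0)² + (-15)²) = √225 = 15
Perimeter = 15 + 13 + 29 + 9 + 3 + 15 = 84.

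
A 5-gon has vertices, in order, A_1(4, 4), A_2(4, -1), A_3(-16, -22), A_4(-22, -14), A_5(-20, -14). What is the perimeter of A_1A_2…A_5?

76

|A_1A_2| = √((0)² + (-5)²) = √25 = 5
|A_2A_3| = √((-20)² + (-21)²) = √841 = 29
|A_3A_4| = √((-6)² + (8)²) = √100 = 10
|A_4A_5| = √((2)² + (0)²) = √4 = 2
|A_5A_1| = √((24)² + (18)²) = √900 = 30
Perimeter = 5 + 29 + 10 + 2 + 30 = 76.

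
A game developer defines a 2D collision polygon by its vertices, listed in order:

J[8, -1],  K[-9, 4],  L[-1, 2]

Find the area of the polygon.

Σ = (23) + (-14) + (-15) = -6
Area = |Σ|/2 = 3.

3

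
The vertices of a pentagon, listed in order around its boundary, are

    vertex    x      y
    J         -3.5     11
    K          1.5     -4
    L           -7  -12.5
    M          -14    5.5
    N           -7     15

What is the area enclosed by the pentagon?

Σ = (-2.5) + (-46.75) + (-213.5) + (-171.5) + (-24.5) = -458.75
Area = |Σ|/2 = 229.375.

229.375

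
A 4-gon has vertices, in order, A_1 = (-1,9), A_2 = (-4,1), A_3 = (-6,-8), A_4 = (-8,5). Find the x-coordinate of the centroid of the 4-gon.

-31/6

Apply the surveyor's formula. First the cross-terms c_i = x_i·y_{i+1} − x_{i+1}·y_i:
  35, 38, -94, -67  ⇒  2A = -88, A = -44.
Then Σ (x_i + x_{i+1})·c_i = 1364, so x̄ = 1364 / (6·(-44)) = -31/6.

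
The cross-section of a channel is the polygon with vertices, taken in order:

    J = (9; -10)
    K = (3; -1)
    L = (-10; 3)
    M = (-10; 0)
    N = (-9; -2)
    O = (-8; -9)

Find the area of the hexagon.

148

Apply Gauss's area formula: 2A = Σ (x_i·y_{i+1} − x_{i+1}·y_i), indices taken mod 6.
J→K: (9)(-1) − (3)(-10) = 21
K→L: (3)(3) − (-10)(-1) = -1
L→M: (-10)(0) − (-10)(3) = 30
M→N: (-10)(-2) − (-9)(0) = 20
N→O: (-9)(-9) − (-8)(-2) = 65
O→J: (-8)(-10) − (9)(-9) = 161
Σ = 296
Area = |Σ|/2 = 148.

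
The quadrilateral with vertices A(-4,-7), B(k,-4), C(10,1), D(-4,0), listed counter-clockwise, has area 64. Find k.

5

Write out the shoelace sum; only the two edges meeting at B involve k:
2·Area = [((-4)·(-4) − k·(-7)) + (k·1 − 10·(-4))] + 32
       = 8·k + 88 = 128
⇒ k = 5.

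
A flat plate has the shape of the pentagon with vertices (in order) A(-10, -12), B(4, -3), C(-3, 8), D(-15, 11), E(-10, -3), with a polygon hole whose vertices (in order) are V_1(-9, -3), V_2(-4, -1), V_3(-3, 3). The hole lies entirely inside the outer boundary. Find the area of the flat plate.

207.5

Outer boundary:
Apply Gauss's area formula: 2A = Σ (x_i·y_{i+1} − x_{i+1}·y_i), indices taken mod 5.
Cross-terms: 78, 23, 87, 155, 90  ⇒  Σ = 433
Area = |Σ|/2 = 216.5.
Hole:
Apply Gauss's area formula: 2A = Σ (x_i·y_{i+1} − x_{i+1}·y_i), indices taken mod 3.
Cross-terms: -3, -15, 36  ⇒  Σ = 18
Area = |Σ|/2 = 9.
Net area = 216.5 − 9 = 207.5.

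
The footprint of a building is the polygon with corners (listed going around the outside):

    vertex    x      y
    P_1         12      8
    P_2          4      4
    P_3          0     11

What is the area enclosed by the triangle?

Apply Gauss's area formula: 2A = Σ (x_i·y_{i+1} − x_{i+1}·y_i), indices taken mod 3.
Cross-terms: 16, 44, -132  ⇒  Σ = -72
Area = |Σ|/2 = 36.

36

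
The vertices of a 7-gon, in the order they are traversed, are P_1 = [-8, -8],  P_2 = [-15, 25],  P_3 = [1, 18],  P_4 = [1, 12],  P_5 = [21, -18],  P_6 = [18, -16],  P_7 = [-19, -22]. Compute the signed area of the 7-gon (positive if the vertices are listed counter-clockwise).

Σ = (-320) + (-295) + (-6) + (-270) + (-12) + (-700) + (-24) = -1627
Signed area = Σ/2 = -813.5 (negative ⇒ clockwise traversal).

-813.5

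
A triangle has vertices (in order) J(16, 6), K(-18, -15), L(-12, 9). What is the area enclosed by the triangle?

345

Apply Gauss's area formula: 2A = Σ (x_i·y_{i+1} − x_{i+1}·y_i), indices taken mod 3.
J→K: (16)(-15) − (-18)(6) = -132
K→L: (-18)(9) − (-12)(-15) = -342
L→J: (-12)(6) − (16)(9) = -216
Σ = -690
Area = |Σ|/2 = 345.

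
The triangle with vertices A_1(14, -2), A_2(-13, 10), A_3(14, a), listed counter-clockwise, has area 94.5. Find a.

-9

The doubled signed area Σ (x_i y_{i+1} − x_{i+1} y_i) is linear in a.
With a=0 it equals -54; the coefficient of a is -27 (from the two edges through A_3).
So -27·a + -54 = 2·94.5 = 189 ⇒ a = -9.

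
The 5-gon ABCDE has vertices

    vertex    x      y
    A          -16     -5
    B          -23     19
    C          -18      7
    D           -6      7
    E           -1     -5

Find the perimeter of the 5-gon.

78

|AB| = √((-7)² + (24)²) = √625 = 25
|BC| = √((5)² + (-12)²) = √169 = 13
|CD| = √((12)² + (0)²) = √144 = 12
|DE| = √((5)² + (-12)²) = √169 = 13
|EA| = √((-15)² + (0)²) = √225 = 15
Perimeter = 25 + 13 + 12 + 13 + 15 = 78.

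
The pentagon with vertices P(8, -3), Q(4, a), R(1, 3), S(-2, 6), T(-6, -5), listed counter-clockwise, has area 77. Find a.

The doubled signed area Σ (x_i y_{i+1} − x_{i+1} y_i) is linear in a.
With a=0 it equals 140; the coefficient of a is 7 (from the two edges through Q).
So 7·a + 140 = 2·77 = 154 ⇒ a = 2.

2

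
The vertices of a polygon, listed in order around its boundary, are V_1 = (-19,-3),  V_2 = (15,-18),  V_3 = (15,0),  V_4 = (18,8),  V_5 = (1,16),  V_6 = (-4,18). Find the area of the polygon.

746.5

V_1→V_2: (-19)(-18) − (15)(-3) = 387
V_2→V_3: (15)(0) − (15)(-18) = 270
V_3→V_4: (15)(8) − (18)(0) = 120
V_4→V_5: (18)(16) − (1)(8) = 280
V_5→V_6: (1)(18) − (-4)(16) = 82
V_6→V_1: (-4)(-3) − (-19)(18) = 354
Σ = 1493
Area = |Σ|/2 = 746.5.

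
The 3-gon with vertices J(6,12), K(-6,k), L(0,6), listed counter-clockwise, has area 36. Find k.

12

The doubled signed area Σ (x_i y_{i+1} − x_{i+1} y_i) is linear in k.
With k=0 it equals 0; the coefficient of k is 6 (from the two edges through K).
So 6·k + 0 = 2·36 = 72 ⇒ k = 12.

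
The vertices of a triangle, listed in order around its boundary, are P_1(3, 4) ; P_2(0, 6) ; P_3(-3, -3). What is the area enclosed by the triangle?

16.5

Apply the shoelace formula: 2A = Σ (x_i·y_{i+1} − x_{i+1}·y_i), indices taken mod 3.
Σ = (18) + (18) + (-3) = 33
Area = |Σ|/2 = 16.5.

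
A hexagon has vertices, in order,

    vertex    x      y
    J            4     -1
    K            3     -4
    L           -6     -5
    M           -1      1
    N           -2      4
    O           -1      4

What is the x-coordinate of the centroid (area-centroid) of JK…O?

Apply the shoelace (surveyor's) formula. First the cross-terms c_i = x_i·y_{i+1} − x_{i+1}·y_i:
  -13, -39, -11, -2, -4, -15  ⇒  2A = -84, A = -42.
Then Σ (x_i + x_{i+1})·c_i = 76, so x̄ = 76 / (6·(-42)) = -19/63.

-19/63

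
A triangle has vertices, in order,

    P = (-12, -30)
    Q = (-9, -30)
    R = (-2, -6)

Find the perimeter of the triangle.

54

|PQ| = √((3)² + (0)²) = √9 = 3
|QR| = √((7)² + (24)²) = √625 = 25
|RP| = √((-10)² + (-24)²) = √676 = 26
Perimeter = 3 + 25 + 26 = 54.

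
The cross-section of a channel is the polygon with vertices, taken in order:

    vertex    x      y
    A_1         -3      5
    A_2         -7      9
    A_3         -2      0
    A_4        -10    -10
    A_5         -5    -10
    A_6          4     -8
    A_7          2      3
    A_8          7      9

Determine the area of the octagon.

131.5

Σ = (8) + (18) + (20) + (50) + (80) + (28) + (-3) + (62) = 263
Area = |Σ|/2 = 131.5.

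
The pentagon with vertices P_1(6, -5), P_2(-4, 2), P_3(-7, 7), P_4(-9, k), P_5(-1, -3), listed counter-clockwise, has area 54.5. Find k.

The doubled signed area Σ (x_i y_{i+1} − x_{i+1} y_i) is linear in k.
With k=0 it equals 91; the coefficient of k is -6 (from the two edges through P_4).
So -6·k + 91 = 2·54.5 = 109 ⇒ k = -3.

-3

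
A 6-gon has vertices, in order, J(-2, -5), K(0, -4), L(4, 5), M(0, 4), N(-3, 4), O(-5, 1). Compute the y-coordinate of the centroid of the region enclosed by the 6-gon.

161/288

Apply the shoelace formula. First the cross-terms c_i = x_i·y_{i+1} − x_{i+1}·y_i:
  8, 16, 16, 12, 17, 27  ⇒  2A = 96, A = 48.
Then Σ (y_i + y_{i+1})·c_i = 161, so ȳ = 161 / (6·48) = 161/288.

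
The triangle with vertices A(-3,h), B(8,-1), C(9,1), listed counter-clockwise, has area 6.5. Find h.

-10

Write out the shoelace sum; only the two edges meeting at A involve h:
2·Area = [(9·h − (-3)·1) + ((-3)·(-1) − 8·h)] + 17
       = 1·h + 23 = 13
⇒ h = -10.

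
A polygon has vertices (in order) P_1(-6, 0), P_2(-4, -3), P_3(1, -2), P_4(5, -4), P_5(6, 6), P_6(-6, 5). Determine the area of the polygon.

Apply the shoelace (surveyor's) formula: 2A = Σ (x_i·y_{i+1} − x_{i+1}·y_i), indices taken mod 6.
Σ = (18) + (11) + (6) + (54) + (66) + (30) = 185
Area = |Σ|/2 = 92.5.

92.5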